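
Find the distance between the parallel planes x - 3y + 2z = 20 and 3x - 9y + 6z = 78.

6/√14

Divide the second equation by 3 to match normals: x - 3y + 2z = 26.
Both planes have normal n = (1, -3, 2), |n| = √14. Any point on the first plane is at distance |26 − 20|/|n| = 6/√14 from the second.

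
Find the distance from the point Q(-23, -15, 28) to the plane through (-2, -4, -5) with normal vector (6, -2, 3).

The plane has equation n·(r − (-2, -4, -5)) = 0, i.e. n·r = -19.
d = |6·(-23) + (-2)·(-15) + 3·28 − (-19)| / √(36 + 4 + 9) = |-5| / 7 = 5/7.

5/7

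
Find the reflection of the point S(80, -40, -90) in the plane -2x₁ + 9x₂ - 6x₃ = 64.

n = (-2, 9, -6), |n|² = 121, n·S − 64 = -44, so t = -44/121 = -4/11.
Foot F = S − (-4/11)·n = (872/11, -404/11, -1014/11); the reflection is 2F − S = (864/11, -368/11, -1038/11).

(864/11, -368/11, -1038/11)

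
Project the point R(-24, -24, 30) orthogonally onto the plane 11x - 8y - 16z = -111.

(-13, -32, 14)

n = (11, -8, -16), |n|² = 441, and n·R − (-111) = -441.
t = -441/441 = -1, so the foot is R − t·n = (-24, -24, 30) − (-1)·(11, -8, -16) = (-13, -32, 14).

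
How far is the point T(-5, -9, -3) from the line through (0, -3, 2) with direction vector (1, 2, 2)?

√5

Direction vector d = (1, 2, 2).
AP = (-5, -6, -5), and AP × d = (-2, 5, -4).
|AP × d|² = 45 and |d|² = 9, so the distance is √(45/9) = √5.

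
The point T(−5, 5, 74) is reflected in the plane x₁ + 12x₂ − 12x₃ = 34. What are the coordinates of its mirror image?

(1, 77, 2)

n = (1, 12, −12), |n|² = 289, n·T − 34 = -867, so t = -867/289 = -3.
Foot F = T − (-3)·n = (−2, 41, 38); the reflection is 2F − T = (1, 77, 2).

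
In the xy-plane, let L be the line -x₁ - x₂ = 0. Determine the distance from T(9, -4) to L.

The normal to the line is n = (-1, -1) with |n| = √2.
|n·T − 0| = |-5 − 0| = 5, so the distance is 5/√2.

5/√2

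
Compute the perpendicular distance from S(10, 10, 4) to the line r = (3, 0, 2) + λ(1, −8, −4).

6√2

Direction vector d = (1, −8, −4).
AP = (7, 10, 2); AP·d = -81, |AP|² = 153, |d|² = 81.
distance² = |AP|² − (AP·d)²/|d|² = 153 − 6561/81 = 72, so the distance is 6√2.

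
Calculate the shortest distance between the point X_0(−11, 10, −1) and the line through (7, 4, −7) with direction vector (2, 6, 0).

Direction vector d = (2, 6, 0).
AP = (−18, 6, 6); AP·d = 0, |AP|² = 396, |d|² = 40.
distance² = |AP|² − (AP·d)²/|d|² = 396 − 0/40 = 396, so the distance is 6√11.

6√11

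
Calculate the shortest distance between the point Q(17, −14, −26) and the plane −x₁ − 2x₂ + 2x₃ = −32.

3

d = |(-1)·17 + (-2)·(-14) + 2·(-26) − (-32)| / √(1 + 4 + 4) = |-9| / 3 = 3.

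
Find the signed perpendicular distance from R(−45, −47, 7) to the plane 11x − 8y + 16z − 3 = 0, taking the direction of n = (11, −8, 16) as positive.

-10/21

n·R − 3 = -10.
|n| = 21, so the signed distance is -10/21.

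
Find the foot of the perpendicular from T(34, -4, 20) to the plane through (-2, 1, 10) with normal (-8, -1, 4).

(10, -7, 32)

n = (-8, -1, 4), |n|² = 81, and n·T − 55 = -243.
t = -243/81 = -3, so the foot is T − t·n = (34, -4, 20) − (-3)·(-8, -1, 4) = (10, -7, 32).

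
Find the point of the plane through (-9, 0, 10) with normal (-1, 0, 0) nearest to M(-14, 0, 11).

(-9, 0, 11)

n = (-1, 0, 0), |n|² = 1, and n·M − 9 = 5.
t = 5/1 = 5, so the foot is M − t·n = (-14, 0, 11) − 5·(-1, 0, 0) = (-9, 0, 11).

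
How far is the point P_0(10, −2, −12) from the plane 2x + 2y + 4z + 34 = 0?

Normal vector n = (2, 2, 4), and n·(10, −2, −12) − (−34) = 2.
|n| = √(4 + 4 + 16) = 2√6, so the distance is |2|/(2√6) = 1/√6.

1/√6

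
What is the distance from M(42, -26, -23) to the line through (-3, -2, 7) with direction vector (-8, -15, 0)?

3√389

Direction vector d = (-8, -15, 0).
AP = (45, -24, -30); AP·d = 0, |AP|² = 3501, |d|² = 289.
distance² = |AP|² − (AP·d)²/|d|² = 3501 − 0/289 = 3501, so the distance is 3√389.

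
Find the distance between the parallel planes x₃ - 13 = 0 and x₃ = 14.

1

With common normal n = (0, 0, 1) (|n| = 1), the distance is |13 − 14|/|n| = 1/1 = 1.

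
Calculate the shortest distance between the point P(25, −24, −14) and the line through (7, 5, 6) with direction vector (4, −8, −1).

Direction vector d = (4, −8, −1).
AP = (18, −29, −20); AP·d = 324, |AP|² = 1565, |d|² = 81.
distance² = |AP|² − (AP·d)²/|d|² = 1565 − 104976/81 = 269, so the distance is √269.

√269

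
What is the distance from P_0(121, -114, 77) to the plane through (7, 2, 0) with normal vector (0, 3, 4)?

8

The plane has equation n·(r − (7, 2, 0)) = 0, i.e. n·r = 6.
d = |3·(-114) + 4·77 − 6| / √(0 + 9 + 16) = |-40| / 5 = 8.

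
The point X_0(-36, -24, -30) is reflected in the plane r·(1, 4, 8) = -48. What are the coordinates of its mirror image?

(-28, 8, 34)

With n = (1, 4, 8), the signed offset is (n·X_0 − (-48))/|n|² = -324/81 = -4.
X_0' = X_0 − 2t·n = (-36, -24, -30) − (-8)·(1, 4, 8) = (-28, 8, 34).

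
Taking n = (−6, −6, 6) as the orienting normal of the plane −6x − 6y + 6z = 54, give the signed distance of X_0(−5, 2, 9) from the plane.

√3

n·X_0 − 54 = 18.
|n| = 6√3, so the signed distance is √3.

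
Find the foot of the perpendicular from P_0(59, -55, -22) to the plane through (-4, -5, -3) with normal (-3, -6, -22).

(62, -49, 0)

n = (-3, -6, -22), |n|² = 529, and n·P_0 − 108 = 529.
t = 529/529 = 1, so the foot is P_0 − t·n = (59, -55, -22) − 1·(-3, -6, -22) = (62, -49, 0).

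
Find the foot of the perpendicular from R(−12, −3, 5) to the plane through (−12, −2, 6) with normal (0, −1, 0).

(-12, -2, 5)

The perpendicular from R has direction n = (0, −1, 0): r = (−12, −3, 5) + λ(0, −1, 0).
Substitute into the plane: n·(R + λn) = 2 gives 3 + 1λ = 2, so λ = -1.
Foot = (−12, −3, 5) + (-1)·(0, −1, 0) = (−12, −2, 5).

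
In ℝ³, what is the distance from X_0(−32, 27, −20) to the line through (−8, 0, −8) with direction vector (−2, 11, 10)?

Direction vector d = (−2, 11, 10).
AP = (−24, 27, −12); AP·d = 225, |AP|² = 1449, |d|² = 225.
distance² = |AP|² − (AP·d)²/|d|² = 1449 − 50625/225 = 1224, so the distance is 6√34.

6√34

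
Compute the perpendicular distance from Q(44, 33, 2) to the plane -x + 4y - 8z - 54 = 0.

2

n = (-1, 4, -8); n·P − 54 = 18; |n| = 9; distance = 18/9 = 2.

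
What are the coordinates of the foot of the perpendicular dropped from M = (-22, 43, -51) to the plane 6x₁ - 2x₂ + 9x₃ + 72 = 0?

(8, 33, -6)

The perpendicular from M has direction n = (6, -2, 9): r = (-22, 43, -51) + λ(6, -2, 9).
Substitute into the plane: n·(M + λn) = -72 gives -677 + 121λ = -72, so λ = 5.
Foot = (-22, 43, -51) + 5·(6, -2, 9) = (8, 33, -6).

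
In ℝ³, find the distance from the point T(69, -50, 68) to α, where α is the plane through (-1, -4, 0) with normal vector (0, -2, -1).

The plane has equation n·(r − (-1, -4, 0)) = 0, i.e. n·r = 8.
Then n·(69, -50, 68) - 8 = 24.
|n| = √(0 + 4 + 1) = √5, so the distance is |24|/√5 = 24√5/5.

24/√5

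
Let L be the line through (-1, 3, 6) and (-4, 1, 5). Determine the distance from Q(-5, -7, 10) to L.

2√19

A direction vector is d = (-3, -2, -1).
AP = (-4, -10, 4), and AP × d = (18, -16, -22).
|AP × d|² = 1064 and |d|² = 14, so the distance is √(1064/14) = √76 = 2√19.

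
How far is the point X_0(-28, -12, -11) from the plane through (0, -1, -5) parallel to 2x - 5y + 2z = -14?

Parallel planes share the normal n = (2, -5, 2); since (0, -1, -5) lies on the plane, its equation is 2x - 5y + 2z = -5.
n = (2, -5, 2); n·P − (-5) = -13; |n| = √33; distance = 13/√33 = 13√33/33.

13√33/33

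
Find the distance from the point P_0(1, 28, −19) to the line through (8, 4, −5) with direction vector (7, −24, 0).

14

Direction vector d = (7, −24, 0).
AP = (−7, 24, −14), and AP × d = (−336, −98, 0).
|AP × d|² = 122500 and |d|² = 625, so the distance is √(122500/625) = √196 = 14.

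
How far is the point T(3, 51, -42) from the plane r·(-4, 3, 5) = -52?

d = |(-4)·3 + 3·51 + 5·(-42) − (-52)| / √(16 + 9 + 25) = |-17| / (5√2) = 17√2/10.

17/(5√2)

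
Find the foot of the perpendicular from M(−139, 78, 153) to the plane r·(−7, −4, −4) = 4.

(-1216/9, 722/9, 1397/9)

The perpendicular from M has direction n = (−7, −4, −4): r = (−139, 78, 153) + λ(−7, −4, −4).
Substitute into the plane: n·(M + λn) = 4 gives 49 + 81λ = 4, so λ = -5/9.
Foot = (−139, 78, 153) + (-5/9)·(−7, −4, −4) = (−1216/9, 722/9, 1397/9).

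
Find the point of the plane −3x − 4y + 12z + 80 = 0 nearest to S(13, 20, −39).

The perpendicular from S has direction n = (−3, −4, 12): r = (13, 20, −39) + t(−3, −4, 12).
Substitute into the plane: n·(S + tn) = -80 gives -587 + 169t = -80, so t = 3.
Foot = (13, 20, −39) + 3·(−3, −4, 12) = (4, 8, −3).

(4, 8, -3)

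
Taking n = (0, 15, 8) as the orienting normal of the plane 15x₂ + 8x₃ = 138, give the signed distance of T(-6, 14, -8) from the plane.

n·T − 138 = 8.
|n| = 17, so the signed distance is 8/17.

8/17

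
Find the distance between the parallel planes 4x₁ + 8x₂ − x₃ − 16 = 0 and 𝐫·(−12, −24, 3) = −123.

Divide the second equation by -3 to match normals: 4x₁ + 8x₂ − x₃ = 41.
With common normal n = (4, 8, −1) (|n| = 9), the distance is |16 − 41|/|n| = 25/9.

25/9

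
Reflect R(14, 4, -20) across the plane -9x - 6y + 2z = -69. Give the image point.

With n = (-9, -6, 2), the signed offset is (n·R − (-69))/|n|² = -121/121 = -1.
R' = R − 2t·n = (14, 4, -20) − (-2)·(-9, -6, 2) = (-4, -8, -16).

(-4, -8, -16)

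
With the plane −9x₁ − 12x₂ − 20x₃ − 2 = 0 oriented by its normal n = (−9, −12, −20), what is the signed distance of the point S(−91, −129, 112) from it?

5

n·S − 2 = 125.
|n| = 25, so the signed distance is 125/25 = 5.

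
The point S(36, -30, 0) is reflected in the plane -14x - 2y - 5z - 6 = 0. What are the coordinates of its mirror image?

With n = (-14, -2, -5), the signed offset is (n·S − 6)/|n|² = -450/225 = -2.
S' = S − 2t·n = (36, -30, 0) − (-4)·(-14, -2, -5) = (-20, -38, -20).

(-20, -38, -20)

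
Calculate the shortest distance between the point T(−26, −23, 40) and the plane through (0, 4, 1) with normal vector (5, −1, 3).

The plane has equation n·(r − (0, 4, 1)) = 0, i.e. n·r = -1.
Then n·(−26, −23, 40) − (−1) = 14.
|n| = √(25 + 1 + 9) = √35, so the distance is |14|/√35 = 14/√35.

14/√35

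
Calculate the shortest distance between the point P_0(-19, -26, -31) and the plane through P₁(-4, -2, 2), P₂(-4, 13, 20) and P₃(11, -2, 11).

P₁P₂ = (0, 15, 18) and P₁P₃ = (15, 0, 9), so a normal is n = P₁P₂ × P₁P₃ = (135, 270, -225).
Then n·(-19, -26, -31) - (-1530) = -1080.
|n| = √(18225 + 72900 + 50625) = 45√70, so the distance is |-1080|/(45√70) = 24/√70.

24/√70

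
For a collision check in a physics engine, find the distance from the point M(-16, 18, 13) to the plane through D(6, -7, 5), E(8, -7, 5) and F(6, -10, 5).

DE = (2, 0, 0) and DF = (0, -3, 0), so a normal is n = DE × DF = (0, 0, -6).
d = |(-6)·13 − (-30)| / √(0 + 0 + 36) = |-48| / 6 = 8.

8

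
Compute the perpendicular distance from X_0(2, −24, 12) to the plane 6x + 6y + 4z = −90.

Normal vector n = (6, 6, 4), and n·(2, −24, 12) − (−90) = 6.
|n| = √(36 + 36 + 16) = 2√22, so the distance is |6|/(2√22) = 3/√22.

3√22/22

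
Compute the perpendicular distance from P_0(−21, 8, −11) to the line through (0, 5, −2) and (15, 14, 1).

6√6

A direction vector is d = (15, 9, 3).
AP = (−21, 3, −9), and AP × d = (90, −72, −234).
|AP × d|² = 68040 and |d|² = 315, so the distance is √(68040/315) = √216 = 6√6.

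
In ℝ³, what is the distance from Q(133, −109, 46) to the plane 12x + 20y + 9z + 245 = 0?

3

Normal vector n = (12, 20, 9), and n·(133, −109, 46) − (−245) = 75.
|n| = √(144 + 400 + 81) = 25, so the distance is |75|/25 = 3.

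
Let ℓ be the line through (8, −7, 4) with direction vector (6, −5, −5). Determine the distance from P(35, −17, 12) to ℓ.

3√61

Direction vector d = (6, −5, −5).
AP = (27, −10, 8), and AP × d = (90, 183, −75).
|AP × d|² = 47214 and |d|² = 86, so the distance is √(47214/86) = √549 = 3√61.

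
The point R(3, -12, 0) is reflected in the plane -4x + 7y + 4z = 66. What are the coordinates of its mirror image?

n = (-4, 7, 4), |n|² = 81, n·R − 66 = -162, so t = -162/81 = -2.
Foot F = R − (-2)·n = (-5, 2, 8); the reflection is 2F − R = (-13, 16, 16).

(-13, 16, 16)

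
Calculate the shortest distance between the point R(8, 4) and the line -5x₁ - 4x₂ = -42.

14/√41

d = |(-5)·8 + (-4)·4 − (-42)| / √(25 + 16) = |-14|/√41 = 14/√41.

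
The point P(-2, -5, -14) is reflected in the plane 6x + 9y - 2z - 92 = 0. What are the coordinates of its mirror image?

With n = (6, 9, -2), the signed offset is (n·P − 92)/|n|² = -121/121 = -1.
P' = P − 2t·n = (-2, -5, -14) − (-2)·(6, 9, -2) = (10, 13, -18).

(10, 13, -18)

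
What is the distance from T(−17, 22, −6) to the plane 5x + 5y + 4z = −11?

n = (5, 5, 4); n·P − (-11) = 12; |n| = √66; distance = 12/√66.

2√66/11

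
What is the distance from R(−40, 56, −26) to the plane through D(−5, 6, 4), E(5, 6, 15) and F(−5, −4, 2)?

1

DE = (10, 0, 11) and DF = (0, −10, −2), so a normal is n = DE × DF = (110, 20, −100).
n = (110, 20, −100); n·P − (-830) = 150; |n| = 150; distance = 150/150 = 1.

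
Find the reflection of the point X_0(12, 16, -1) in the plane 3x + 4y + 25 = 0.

(-18, -24, -1)

With n = (3, 4, 0), the signed offset is (n·X_0 − (-25))/|n|² = 125/25 = 5.
X_0' = X_0 − 2t·n = (12, 16, -1) − 10·(3, 4, 0) = (-18, -24, -1).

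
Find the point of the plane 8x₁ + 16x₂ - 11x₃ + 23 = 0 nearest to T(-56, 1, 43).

The perpendicular from T has direction n = (8, 16, -11): r = (-56, 1, 43) + t(8, 16, -11).
Substitute into the plane: n·(T + tn) = -23 gives -905 + 441t = -23, so t = 2.
Foot = (-56, 1, 43) + 2·(8, 16, -11) = (-40, 33, 21).

(-40, 33, 21)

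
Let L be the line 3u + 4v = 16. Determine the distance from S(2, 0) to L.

d = |3·2 + 4·0 − 16| / √(9 + 16) = |-10|/5 = 2.

2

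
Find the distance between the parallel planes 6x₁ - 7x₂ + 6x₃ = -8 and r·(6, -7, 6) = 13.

21/11

With common normal n = (6, -7, 6) (|n| = 11), the distance is |(-8) − 13|/|n| = 21/11.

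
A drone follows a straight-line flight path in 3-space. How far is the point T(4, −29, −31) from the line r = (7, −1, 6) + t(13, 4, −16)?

√1721

Direction vector d = (13, 4, −16).
AP = (−3, −28, −37); AP·d = 441, |AP|² = 2162, |d|² = 441.
distance² = |AP|² − (AP·d)²/|d|² = 2162 − 194481/441 = 1721, so the distance is √1721.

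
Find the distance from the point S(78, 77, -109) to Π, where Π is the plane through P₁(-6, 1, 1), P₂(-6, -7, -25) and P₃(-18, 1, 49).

P₁P₂ = (0, -8, -26) and P₁P₃ = (-12, 0, 48), so a normal is n = P₁P₂ × P₁P₃ = (-384, 312, -96).
Then n·(78, 77, -109) - 2520 = 2016.
|n| = √(147456 + 97344 + 9216) = 504, so the distance is |2016|/504 = 4.

4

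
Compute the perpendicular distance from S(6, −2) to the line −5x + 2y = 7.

The normal to the line is n = (−5, 2) with |n| = √29.
|n·S − 7| = |-34 − 7| = 41, so the distance is 41/√29.

41/√29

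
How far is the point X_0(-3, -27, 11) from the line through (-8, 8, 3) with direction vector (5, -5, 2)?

15√2

Direction vector d = (5, -5, 2).
AP = (5, -35, 8), and AP × d = (-30, 30, 150).
|AP × d|² = 24300 and |d|² = 54, so the distance is √(24300/54) = √450 = 15√2.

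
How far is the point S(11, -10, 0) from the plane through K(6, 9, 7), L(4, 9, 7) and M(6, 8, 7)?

KL = (-2, 0, 0) and KM = (0, -1, 0), so a normal is n = KL × KM = (0, 0, 2).
d = |2·0 − 14| / √(0 + 0 + 4) = |-14| / 2 = 7.

7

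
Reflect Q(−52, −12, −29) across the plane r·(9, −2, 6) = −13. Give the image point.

n = (9, −2, 6), |n|² = 121, n·Q − (-13) = -605, so t = -605/121 = -5.
Foot F = Q − (-5)·n = (−7, −22, 1); the reflection is 2F − Q = (38, −32, 31).

(38, -32, 31)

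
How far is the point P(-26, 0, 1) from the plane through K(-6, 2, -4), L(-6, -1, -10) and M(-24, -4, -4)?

13/7

KL = (0, -3, -6) and KM = (-18, -6, 0), so a normal is n = KL × KM = (-36, 108, -54).
Then n·(-26, 0, 1) - 648 = 234.
|n| = √(1296 + 11664 + 2916) = 126, so the distance is |234|/126 = 13/7.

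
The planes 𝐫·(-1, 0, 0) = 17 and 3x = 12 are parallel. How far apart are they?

Divide the second equation by -3 to match normals: -x = -4.
With common normal n = (-1, 0, 0) (|n| = 1), the distance is |17 − (-4)|/|n| = 21/1 = 21.

21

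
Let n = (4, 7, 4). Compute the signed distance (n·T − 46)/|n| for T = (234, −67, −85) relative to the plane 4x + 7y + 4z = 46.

9

n·T − 46 = 81.
|n| = 9, so the signed distance is 81/9 = 9.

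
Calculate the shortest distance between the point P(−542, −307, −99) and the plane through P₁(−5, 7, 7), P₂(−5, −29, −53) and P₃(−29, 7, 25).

P₁P₂ = (0, −36, −60) and P₁P₃ = (−24, 0, 18), so a normal is n = P₁P₂ × P₁P₃ = (−648, 1440, −864).
Then n·(−542, −307, −99) − 7272 = −12600.
|n| = √(419904 + 2073600 + 746496) = 1800, so the distance is |-12600|/1800 = 7.

7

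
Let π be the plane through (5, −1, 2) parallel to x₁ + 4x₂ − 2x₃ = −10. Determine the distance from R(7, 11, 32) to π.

10√21/21

Parallel planes share the normal n = (1, 4, −2); since (5, −1, 2) lies on the plane, its equation is x₁ + 4x₂ − 2x₃ = -3.
n = (1, 4, −2); n·P − (-3) = -10; |n| = √21; distance = 10/√21 = 10√21/21.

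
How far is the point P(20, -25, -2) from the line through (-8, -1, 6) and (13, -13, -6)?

A direction vector is d = (21, -12, -12).
AP = (28, -24, -8); AP·d = 972, |AP|² = 1424, |d|² = 729.
distance² = |AP|² − (AP·d)²/|d|² = 1424 − 944784/729 = 128, so the distance is 8√2.

8√2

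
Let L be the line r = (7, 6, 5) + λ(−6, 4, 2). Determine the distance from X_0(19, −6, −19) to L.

Direction vector d = (−6, 4, 2).
AP = (12, −12, −24), and AP × d = (72, 120, −24).
|AP × d|² = 20160 and |d|² = 56, so the distance is √(20160/56) = √360 = 6√10.

6√10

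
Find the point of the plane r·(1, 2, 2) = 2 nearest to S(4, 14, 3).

(0, 6, -5)

n = (1, 2, 2), |n|² = 9, and n·S − 2 = 36.
t = 36/9 = 4, so the foot is S − t·n = (4, 14, 3) − 4·(1, 2, 2) = (0, 6, −5).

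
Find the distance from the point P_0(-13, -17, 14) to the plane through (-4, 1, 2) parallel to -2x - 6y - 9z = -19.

18/11

Parallel planes share the normal n = (-2, -6, -9); since (-4, 1, 2) lies on the plane, its equation is -2x - 6y - 9z = -16.
n = (-2, -6, -9); n·P − (-16) = 18; |n| = 11; distance = 18/11.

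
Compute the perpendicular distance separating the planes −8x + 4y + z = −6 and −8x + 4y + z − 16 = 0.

With common normal n = (−8, 4, 1) (|n| = 9), the distance is |(-6) − 16|/|n| = 22/9.

22/9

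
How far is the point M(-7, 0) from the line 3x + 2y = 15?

36/√13

The normal to the line is n = (3, 2) with |n| = √13.
|n·M − 15| = |-21 − 15| = 36, so the distance is 36/√13.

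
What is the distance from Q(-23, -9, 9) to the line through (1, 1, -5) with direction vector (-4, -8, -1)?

2√137

Direction vector d = (-4, -8, -1).
AP = (-24, -10, 14), and AP × d = (122, -80, 152).
|AP × d|² = 44388 and |d|² = 81, so the distance is √(44388/81) = √548 = 2√137.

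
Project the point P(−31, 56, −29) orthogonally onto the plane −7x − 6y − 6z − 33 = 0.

(-327/11, 628/11, -307/11)

n = (−7, −6, −6), |n|² = 121, and n·P − 33 = 22.
t = 22/121 = 2/11, so the foot is P − t·n = (−31, 56, −29) − (2/11)·(−7, −6, −6) = (−327/11, 628/11, −307/11).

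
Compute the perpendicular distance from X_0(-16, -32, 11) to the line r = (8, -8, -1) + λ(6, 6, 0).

12

Direction vector d = (6, 6, 0).
AP = (-24, -24, 12); AP·d = -288, |AP|² = 1296, |d|² = 72.
distance² = |AP|² − (AP·d)²/|d|² = 1296 − 82944/72 = 144, so the distance is 12.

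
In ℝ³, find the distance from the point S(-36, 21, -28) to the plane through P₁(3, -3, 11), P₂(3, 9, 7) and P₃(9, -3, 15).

15/√14

P₁P₂ = (0, 12, -4) and P₁P₃ = (6, 0, 4), so a normal is n = P₁P₂ × P₁P₃ = (48, -24, -72).
Then n·(-36, 21, -28) - (-576) = 360.
|n| = √(2304 + 576 + 5184) = 24√14, so the distance is |360|/(24√14) = 15√14/14.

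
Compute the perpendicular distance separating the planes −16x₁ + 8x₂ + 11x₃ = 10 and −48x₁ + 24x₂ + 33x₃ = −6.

4/7

Divide the second equation by 3 to match normals: −16x₁ + 8x₂ + 11x₃ = -2.
Both planes have normal n = (−16, 8, 11), |n| = 21. Any point on the first plane is at distance |(-2) − 10|/|n| = 12/21 = 4/7 from the second.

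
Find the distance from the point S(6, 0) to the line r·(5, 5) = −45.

15/√2

The normal to the line is n = (5, 5) with |n| = 5√2.
|n·S − (-45)| = |30 − (-45)| = 75, so the distance is 75/(5√2) = 15√2/2.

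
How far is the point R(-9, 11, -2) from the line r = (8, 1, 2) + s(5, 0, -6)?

2√86

Direction vector d = (5, 0, -6).
AP = (-17, 10, -4), and AP × d = (-60, -122, -50).
|AP × d|² = 20984 and |d|² = 61, so the distance is √(20984/61) = √344 = 2√86.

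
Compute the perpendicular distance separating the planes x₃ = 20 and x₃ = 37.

17

Both planes have normal n = (0, 0, 1), |n| = 1. Any point on the first plane is at distance |37 − 20|/|n| = 17/1 = 17 from the second.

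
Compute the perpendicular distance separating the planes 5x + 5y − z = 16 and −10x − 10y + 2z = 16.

Divide the second equation by -2 to match normals: 5x + 5y − z = -8.
With common normal n = (5, 5, −1) (|n| = √51), the distance is |16 − (-8)|/|n| = 24/√51.

8√51/17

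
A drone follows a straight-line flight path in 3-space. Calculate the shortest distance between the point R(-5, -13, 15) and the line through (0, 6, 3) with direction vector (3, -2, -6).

Direction vector d = (3, -2, -6).
AP = (-5, -19, 12); AP·d = -49, |AP|² = 530, |d|² = 49.
distance² = |AP|² − (AP·d)²/|d|² = 530 − 2401/49 = 481, so the distance is √481.

√481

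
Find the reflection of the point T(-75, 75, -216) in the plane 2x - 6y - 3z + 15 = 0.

With n = (2, -6, -3), the signed offset is (n·T − (-15))/|n|² = 63/49 = 9/7.
T' = T − 2t·n = (-75, 75, -216) − (18/7)·(2, -6, -3) = (-561/7, 633/7, -1458/7).

(-561/7, 633/7, -1458/7)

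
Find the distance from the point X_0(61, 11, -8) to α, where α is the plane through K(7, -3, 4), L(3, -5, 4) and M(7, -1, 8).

7√6/3

KL = (-4, -2, 0) and KM = (0, 2, 4), so a normal is n = KL × KM = (-8, 16, -8).
Then n·(61, 11, -8) - (-136) = -112.
|n| = √(64 + 256 + 64) = 8√6, so the distance is |-112|/(8√6) = 14/√6.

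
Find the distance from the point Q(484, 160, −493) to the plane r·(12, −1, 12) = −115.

d = |12·484 + (-1)·160 + 12·(-493) − (-115)| / √(144 + 1 + 144) = |-153| / 17 = 9.

9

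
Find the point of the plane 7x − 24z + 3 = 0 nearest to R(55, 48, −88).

n = (7, 0, −24), |n|² = 625, and n·R − (-3) = 2500.
t = 2500/625 = 4, so the foot is R − t·n = (55, 48, −88) − 4·(7, 0, −24) = (27, 48, 8).

(27, 48, 8)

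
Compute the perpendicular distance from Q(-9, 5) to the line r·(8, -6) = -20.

41/5

d = |8·(-9) + (-6)·5 − (-20)| / √(64 + 36) = |-82|/10 = 41/5.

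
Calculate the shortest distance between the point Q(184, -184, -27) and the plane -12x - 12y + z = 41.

4

Normal vector n = (-12, -12, 1), and n·(184, -184, -27) - 41 = -68.
|n| = √(144 + 144 + 1) = 17, so the distance is |-68|/17 = 4.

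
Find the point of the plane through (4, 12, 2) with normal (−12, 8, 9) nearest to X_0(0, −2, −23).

(-12, 6, -14)

n = (−12, 8, 9), |n|² = 289, and n·X_0 − 66 = -289.
t = -289/289 = -1, so the foot is X_0 − t·n = (0, −2, −23) − (-1)·(−12, 8, 9) = (−12, 6, −14).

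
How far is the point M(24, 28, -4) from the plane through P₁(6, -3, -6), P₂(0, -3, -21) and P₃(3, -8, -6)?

P₁P₂ = (-6, 0, -15) and P₁P₃ = (-3, -5, 0), so a normal is n = P₁P₂ × P₁P₃ = (-75, 45, 30).
Then n·(24, 28, -4) - (-765) = 105.
|n| = √(5625 + 2025 + 900) = 15√38, so the distance is |105|/(15√38) = 7/√38.

7√38/38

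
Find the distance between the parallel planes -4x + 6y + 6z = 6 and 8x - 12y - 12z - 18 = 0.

15/(2√22)

Divide the second equation by -2 to match normals: -4x + 6y + 6z = -9.
Both planes have normal n = (-4, 6, 6), |n| = 2√22. Any point on the first plane is at distance |(-9) − 6|/|n| = 15/(2√22) from the second.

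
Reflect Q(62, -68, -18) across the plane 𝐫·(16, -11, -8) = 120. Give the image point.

(-66, 20, 46)

n = (16, -11, -8), |n|² = 441, n·Q − 120 = 1764, so t = 1764/441 = 4.
Foot F = Q − 4·n = (-2, -24, 14); the reflection is 2F − Q = (-66, 20, 46).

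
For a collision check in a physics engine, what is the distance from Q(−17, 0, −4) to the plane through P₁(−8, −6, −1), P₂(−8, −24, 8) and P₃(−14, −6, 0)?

P₁P₂ = (0, −18, 9) and P₁P₃ = (−6, 0, 1), so a normal is n = P₁P₂ × P₁P₃ = (−18, −54, −108).
Then n·(−17, 0, −4) − 576 = 162.
|n| = √(324 + 2916 + 11664) = 18√46, so the distance is |162|/(18√46) = 9/√46.

9/√46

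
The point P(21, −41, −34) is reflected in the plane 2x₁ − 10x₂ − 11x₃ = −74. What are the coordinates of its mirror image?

With n = (2, −10, −11), the signed offset is (n·P − (-74))/|n|² = 900/225 = 4.
P' = P − 2t·n = (21, −41, −34) − 8·(2, −10, −11) = (5, 39, 54).

(5, 39, 54)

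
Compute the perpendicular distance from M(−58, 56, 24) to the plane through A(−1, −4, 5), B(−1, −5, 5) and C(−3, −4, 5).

19

AB = (0, −1, 0) and AC = (−2, 0, 0), so a normal is n = AB × AC = (0, 0, −2).
n = (0, 0, −2); n·P − (-10) = -38; |n| = 2; distance = 38/2 = 19.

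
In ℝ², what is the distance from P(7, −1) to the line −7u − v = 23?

71/(5√2)

d = |(-7)·7 + (-1)·(-1) − 23| / √(49 + 1) = |-71|/(5√2) = 71/(5√2).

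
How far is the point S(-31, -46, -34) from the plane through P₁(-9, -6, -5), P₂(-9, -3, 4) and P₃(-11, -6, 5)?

P₁P₂ = (0, 3, 9) and P₁P₃ = (-2, 0, 10), so a normal is n = P₁P₂ × P₁P₃ = (30, -18, 6).
Then n·(-31, -46, -34) - (-192) = -114.
|n| = √(900 + 324 + 36) = 6√35, so the distance is |-114|/(6√35) = 19/√35.

19/√35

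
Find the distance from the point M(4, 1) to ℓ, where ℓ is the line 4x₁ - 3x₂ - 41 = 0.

The normal to the line is n = (4, -3) with |n| = 5.
|n·M − 41| = |13 − 41| = 28, so the distance is 28/5.

28/5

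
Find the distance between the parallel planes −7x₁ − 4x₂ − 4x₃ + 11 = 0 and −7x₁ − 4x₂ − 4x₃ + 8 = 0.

With common normal n = (−7, −4, −4) (|n| = 9), the distance is |(-11) − (-8)|/|n| = 3/9 = 1/3.

1/3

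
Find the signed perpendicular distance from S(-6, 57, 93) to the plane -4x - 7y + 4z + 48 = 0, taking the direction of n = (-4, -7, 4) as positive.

5

n·S − (-48) = 45.
|n| = 9, so the signed distance is 45/9 = 5.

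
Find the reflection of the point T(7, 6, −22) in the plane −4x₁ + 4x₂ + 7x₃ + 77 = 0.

(-1, 14, -8)

n = (−4, 4, 7), |n|² = 81, n·T − (-77) = -81, so t = -81/81 = -1.
Foot F = T − (-1)·n = (3, 10, −15); the reflection is 2F − T = (−1, 14, −8).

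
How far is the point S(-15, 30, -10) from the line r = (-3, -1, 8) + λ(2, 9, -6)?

Direction vector d = (2, 9, -6).
AP = (-12, 31, -18); AP·d = 363, |AP|² = 1429, |d|² = 121.
distance² = |AP|² − (AP·d)²/|d|² = 1429 − 131769/121 = 340, so the distance is 2√85.

2√85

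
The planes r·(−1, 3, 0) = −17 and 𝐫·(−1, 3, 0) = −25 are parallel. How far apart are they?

With common normal n = (−1, 3, 0) (|n| = √10), the distance is |(-17) − (-25)|/|n| = 8/√10.

8/√10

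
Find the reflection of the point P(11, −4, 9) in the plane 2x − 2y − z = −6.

With n = (2, −2, −1), the signed offset is (n·P − (-6))/|n|² = 27/9 = 3.
P' = P − 2t·n = (11, −4, 9) − 6·(2, −2, −1) = (−1, 8, 15).

(-1, 8, 15)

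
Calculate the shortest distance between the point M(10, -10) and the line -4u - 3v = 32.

The normal to the line is n = (-4, -3) with |n| = 5.
|n·M − 32| = |-10 − 32| = 42, so the distance is 42/5.

42/5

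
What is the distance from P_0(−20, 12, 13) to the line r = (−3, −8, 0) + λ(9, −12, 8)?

√569

Direction vector d = (9, −12, 8).
AP = (−17, 20, 13), and AP × d = (316, 253, 24).
|AP × d|² = 164441 and |d|² = 289, so the distance is √(164441/289) = √569.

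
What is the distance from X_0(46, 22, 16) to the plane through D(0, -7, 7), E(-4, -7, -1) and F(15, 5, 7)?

7√5/5

DE = (-4, 0, -8) and DF = (15, 12, 0), so a normal is n = DE × DF = (96, -120, -48).
Then n·(46, 22, 16) - 504 = 504.
|n| = √(9216 + 14400 + 2304) = 72√5, so the distance is |504|/(72√5) = 7/√5.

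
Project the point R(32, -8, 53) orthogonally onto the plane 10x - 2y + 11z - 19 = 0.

n = (10, -2, 11), |n|² = 225, and n·R − 19 = 900.
t = 900/225 = 4, so the foot is R − t·n = (32, -8, 53) − 4·(10, -2, 11) = (-8, 0, 9).

(-8, 0, 9)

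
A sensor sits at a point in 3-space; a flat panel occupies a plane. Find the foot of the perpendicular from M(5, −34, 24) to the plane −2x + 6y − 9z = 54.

(-3, -10, -12)

The perpendicular from M has direction n = (−2, 6, −9): r = (5, −34, 24) + t(−2, 6, −9).
Substitute into the plane: n·(M + tn) = 54 gives -430 + 121t = 54, so t = 4.
Foot = (5, −34, 24) + 4·(−2, 6, −9) = (−3, −10, −12).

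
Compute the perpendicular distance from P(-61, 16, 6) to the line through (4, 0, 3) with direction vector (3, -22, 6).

√3961

Direction vector d = (3, -22, 6).
AP = (-65, 16, 3), and AP × d = (162, 399, 1382).
|AP × d|² = 2095369 and |d|² = 529, so the distance is √(2095369/529) = √3961.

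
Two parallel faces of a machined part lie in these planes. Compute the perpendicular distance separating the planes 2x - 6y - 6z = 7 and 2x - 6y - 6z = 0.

With common normal n = (2, -6, -6) (|n| = 2√19), the distance is |7 − 0|/|n| = 7/(2√19) = 7√19/38.

7√19/38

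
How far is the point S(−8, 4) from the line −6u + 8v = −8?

44/5

d = |(-6)·(-8) + 8·4 − (-8)| / √(36 + 64) = |88|/10 = 44/5.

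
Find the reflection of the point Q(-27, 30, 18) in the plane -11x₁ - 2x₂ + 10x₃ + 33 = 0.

(17, 38, -22)

With n = (-11, -2, 10), the signed offset is (n·Q − (-33))/|n|² = 450/225 = 2.
Q' = Q − 2t·n = (-27, 30, 18) − 4·(-11, -2, 10) = (17, 38, -22).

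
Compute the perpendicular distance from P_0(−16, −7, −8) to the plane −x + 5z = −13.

11/√26

n = (−1, 0, 5); n·P − (-13) = -11; |n| = √26; distance = 11/√26.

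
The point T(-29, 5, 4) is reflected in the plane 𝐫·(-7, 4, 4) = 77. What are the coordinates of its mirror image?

(-1, -11, -12)

With n = (-7, 4, 4), the signed offset is (n·T − 77)/|n|² = 162/81 = 2.
T' = T − 2t·n = (-29, 5, 4) − 4·(-7, 4, 4) = (-1, -11, -12).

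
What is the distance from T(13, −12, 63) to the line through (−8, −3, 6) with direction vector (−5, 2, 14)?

Direction vector d = (−5, 2, 14).
AP = (21, −9, 57), and AP × d = (−240, −579, −3).
|AP × d|² = 392850 and |d|² = 225, so the distance is √(392850/225) = √1746 = 3√194.

3√194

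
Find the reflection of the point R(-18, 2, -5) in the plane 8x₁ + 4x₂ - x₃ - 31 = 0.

(14, 18, -9)

With n = (8, 4, -1), the signed offset is (n·R − 31)/|n|² = -162/81 = -2.
R' = R − 2t·n = (-18, 2, -5) − (-4)·(8, 4, -1) = (14, 18, -9).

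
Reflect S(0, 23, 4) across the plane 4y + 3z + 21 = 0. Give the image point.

n = (0, 4, 3), |n|² = 25, n·S − (-21) = 125, so t = 125/25 = 5.
Foot F = S − 5·n = (0, 3, -11); the reflection is 2F − S = (0, -17, -26).

(0, -17, -26)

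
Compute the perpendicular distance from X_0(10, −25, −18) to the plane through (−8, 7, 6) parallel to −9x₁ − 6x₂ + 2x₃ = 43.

Parallel planes share the normal n = (−9, −6, 2); since (−8, 7, 6) lies on the plane, its equation is −9x₁ − 6x₂ + 2x₃ = 42.
Then n·(10, −25, −18) − 42 = −18.
|n| = √(81 + 36 + 4) = 11, so the distance is |-18|/11 = 18/11.

18/11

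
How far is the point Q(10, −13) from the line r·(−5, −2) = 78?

d = |(-5)·10 + (-2)·(-13) − 78| / √(25 + 4) = |-102|/√29 = 102√29/29.

102√29/29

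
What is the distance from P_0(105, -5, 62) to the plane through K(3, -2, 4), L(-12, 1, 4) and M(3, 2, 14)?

29/√30

KL = (-15, 3, 0) and KM = (0, 4, 10), so a normal is n = KL × KM = (30, 150, -60).
Then n·(105, -5, 62) - (-450) = -870.
|n| = √(900 + 22500 + 3600) = 30√30, so the distance is |-870|/(30√30) = 29√30/30.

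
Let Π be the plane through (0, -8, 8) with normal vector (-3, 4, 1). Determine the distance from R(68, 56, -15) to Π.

The plane has equation n·(r − (0, -8, 8)) = 0, i.e. n·r = -24.
Then n·(68, 56, -15) - (-24) = 29.
|n| = √(9 + 16 + 1) = √26, so the distance is |29|/√26 = 29√26/26.

29/√26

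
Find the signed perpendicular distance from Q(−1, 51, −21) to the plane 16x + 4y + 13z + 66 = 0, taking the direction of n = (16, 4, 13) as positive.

n·Q − (-66) = -19.
|n| = 21, so the signed distance is -19/21.

-19/21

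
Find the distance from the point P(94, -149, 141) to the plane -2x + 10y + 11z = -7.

Normal vector n = (-2, 10, 11), and n·(94, -149, 141) - (-7) = -120.
|n| = √(4 + 100 + 121) = 15, so the distance is |-120|/15 = 8.

8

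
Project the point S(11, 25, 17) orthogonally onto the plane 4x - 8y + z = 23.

n = (4, -8, 1), |n|² = 81, and n·S − 23 = -162.
t = -162/81 = -2, so the foot is S − t·n = (11, 25, 17) − (-2)·(4, -8, 1) = (19, 9, 19).

(19, 9, 19)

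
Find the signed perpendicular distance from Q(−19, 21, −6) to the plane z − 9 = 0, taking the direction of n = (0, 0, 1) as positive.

n·Q − 9 = -15.
|n| = 1, so the signed distance is -15/1 = -15.

-15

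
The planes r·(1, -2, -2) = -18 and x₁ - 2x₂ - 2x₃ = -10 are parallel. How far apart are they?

Both planes have normal n = (1, -2, -2), |n| = 3. Any point on the first plane is at distance |(-10) − (-18)|/|n| = 8/3 from the second.

8/3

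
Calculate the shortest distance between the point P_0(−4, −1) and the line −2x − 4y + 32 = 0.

22/√5

d = |(-2)·(-4) + (-4)·(-1) − (-32)| / √(4 + 16) = |44|/(2√5) = 22√5/5.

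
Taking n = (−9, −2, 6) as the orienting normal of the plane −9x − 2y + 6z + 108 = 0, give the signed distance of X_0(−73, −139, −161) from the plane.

7

n·X_0 − (-108) = 77.
|n| = 11, so the signed distance is 77/11 = 7.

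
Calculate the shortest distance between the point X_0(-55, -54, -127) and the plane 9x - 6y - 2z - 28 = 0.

5

n = (9, -6, -2); n·P − 28 = 55; |n| = 11; distance = 55/11 = 5.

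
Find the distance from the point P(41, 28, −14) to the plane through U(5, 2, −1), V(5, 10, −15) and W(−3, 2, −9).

UV = (0, 8, −14) and UW = (−8, 0, −8), so a normal is n = UV × UW = (−64, 112, 64).
Then n·(41, 28, −14) − (−160) = −224.
|n| = √(4096 + 12544 + 4096) = 144, so the distance is |-224|/144 = 14/9.

14/9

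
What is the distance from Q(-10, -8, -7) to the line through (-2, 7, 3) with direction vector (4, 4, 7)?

√65

Direction vector d = (4, 4, 7).
AP = (-8, -15, -10); AP·d = -162, |AP|² = 389, |d|² = 81.
distance² = |AP|² − (AP·d)²/|d|² = 389 − 26244/81 = 65, so the distance is √65.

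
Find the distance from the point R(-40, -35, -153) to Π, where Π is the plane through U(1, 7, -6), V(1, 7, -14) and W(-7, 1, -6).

UV = (0, 0, -8) and UW = (-8, -6, 0), so a normal is n = UV × UW = (-48, 64, 0).
d = |(-48)·(-40) + 64·(-35) − 400| / √(2304 + 4096 + 0) = |-720| / 80 = 9.

9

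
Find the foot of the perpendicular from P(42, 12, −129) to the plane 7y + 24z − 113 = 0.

n = (0, 7, 24), |n|² = 625, and n·P − 113 = -3125.
t = -3125/625 = -5, so the foot is P − t·n = (42, 12, −129) − (-5)·(0, 7, 24) = (42, 47, −9).

(42, 47, -9)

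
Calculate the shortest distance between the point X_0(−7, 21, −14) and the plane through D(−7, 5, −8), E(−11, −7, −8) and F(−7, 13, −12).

4/√14

DE = (−4, −12, 0) and DF = (0, 8, −4), so a normal is n = DE × DF = (48, −16, −32).
d = |48·(-7) + (-16)·21 + (-32)·(-14) − (-160)| / √(2304 + 256 + 1024) = |-64| / (16√14) = 2√14/7.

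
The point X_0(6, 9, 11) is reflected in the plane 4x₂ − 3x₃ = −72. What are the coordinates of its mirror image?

(6, -15, 29)

With n = (0, 4, −3), the signed offset is (n·X_0 − (-72))/|n|² = 75/25 = 3.
X_0' = X_0 − 2t·n = (6, 9, 11) − 6·(0, 4, −3) = (6, −15, 29).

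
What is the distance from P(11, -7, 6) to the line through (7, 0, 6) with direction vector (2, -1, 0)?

Direction vector d = (2, -1, 0).
AP = (4, -7, 0), and AP × d = (0, 0, 10).
|AP × d|² = 100 and |d|² = 5, so the distance is √(100/5) = √20 = 2√5.

2√5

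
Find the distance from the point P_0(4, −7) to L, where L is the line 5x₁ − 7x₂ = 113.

The normal to the line is n = (5, −7) with |n| = √74.
|n·P_0 − 113| = |69 − 113| = 44, so the distance is 44/√74 = 22√74/37.

22√74/37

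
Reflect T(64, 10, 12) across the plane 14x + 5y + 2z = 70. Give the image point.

(-48, -30, -4)

n = (14, 5, 2), |n|² = 225, n·T − 70 = 900, so t = 900/225 = 4.
Foot F = T − 4·n = (8, −10, 4); the reflection is 2F − T = (−48, −30, −4).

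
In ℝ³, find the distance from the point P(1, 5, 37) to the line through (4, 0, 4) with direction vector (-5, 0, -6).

√574

Direction vector d = (-5, 0, -6).
AP = (-3, 5, 33); AP·d = -183, |AP|² = 1123, |d|² = 61.
distance² = |AP|² − (AP·d)²/|d|² = 1123 − 33489/61 = 574, so the distance is √574.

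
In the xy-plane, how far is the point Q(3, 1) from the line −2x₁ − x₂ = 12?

The normal to the line is n = (−2, −1) with |n| = √5.
|n·Q − 12| = |-7 − 12| = 19, so the distance is 19/√5.

19/√5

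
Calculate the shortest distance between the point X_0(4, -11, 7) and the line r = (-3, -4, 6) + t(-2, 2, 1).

3√2

Direction vector d = (-2, 2, 1).
AP = (7, -7, 1), and AP × d = (-9, -9, 0).
|AP × d|² = 162 and |d|² = 9, so the distance is √(162/9) = √18 = 3√2.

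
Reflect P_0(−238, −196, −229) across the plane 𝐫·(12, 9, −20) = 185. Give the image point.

With n = (12, 9, −20), the signed offset is (n·P_0 − 185)/|n|² = -225/625 = -9/25.
P_0' = P_0 − 2t·n = (−238, −196, −229) − (-18/25)·(12, 9, −20) = (−5734/25, −4738/25, −1217/5).

(-5734/25, -4738/25, -1217/5)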